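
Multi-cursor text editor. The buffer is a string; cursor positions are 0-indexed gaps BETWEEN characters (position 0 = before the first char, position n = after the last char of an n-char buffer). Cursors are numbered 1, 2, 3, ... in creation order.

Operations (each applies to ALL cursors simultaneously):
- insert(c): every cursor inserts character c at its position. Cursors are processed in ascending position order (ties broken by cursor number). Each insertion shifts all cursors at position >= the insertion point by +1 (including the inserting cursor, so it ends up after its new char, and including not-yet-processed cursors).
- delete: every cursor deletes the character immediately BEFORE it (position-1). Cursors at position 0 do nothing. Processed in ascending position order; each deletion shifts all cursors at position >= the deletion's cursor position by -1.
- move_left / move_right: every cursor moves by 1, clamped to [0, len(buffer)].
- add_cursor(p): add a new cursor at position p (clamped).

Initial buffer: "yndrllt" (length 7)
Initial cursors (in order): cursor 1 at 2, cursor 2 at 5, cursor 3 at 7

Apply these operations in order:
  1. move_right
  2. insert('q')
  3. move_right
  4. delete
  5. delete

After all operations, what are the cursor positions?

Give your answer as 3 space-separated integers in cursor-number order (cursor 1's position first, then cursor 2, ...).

Answer: 3 4 4

Derivation:
After op 1 (move_right): buffer="yndrllt" (len 7), cursors c1@3 c2@6 c3@7, authorship .......
After op 2 (insert('q')): buffer="yndqrllqtq" (len 10), cursors c1@4 c2@8 c3@10, authorship ...1...2.3
After op 3 (move_right): buffer="yndqrllqtq" (len 10), cursors c1@5 c2@9 c3@10, authorship ...1...2.3
After op 4 (delete): buffer="yndqllq" (len 7), cursors c1@4 c2@7 c3@7, authorship ...1..2
After op 5 (delete): buffer="yndl" (len 4), cursors c1@3 c2@4 c3@4, authorship ....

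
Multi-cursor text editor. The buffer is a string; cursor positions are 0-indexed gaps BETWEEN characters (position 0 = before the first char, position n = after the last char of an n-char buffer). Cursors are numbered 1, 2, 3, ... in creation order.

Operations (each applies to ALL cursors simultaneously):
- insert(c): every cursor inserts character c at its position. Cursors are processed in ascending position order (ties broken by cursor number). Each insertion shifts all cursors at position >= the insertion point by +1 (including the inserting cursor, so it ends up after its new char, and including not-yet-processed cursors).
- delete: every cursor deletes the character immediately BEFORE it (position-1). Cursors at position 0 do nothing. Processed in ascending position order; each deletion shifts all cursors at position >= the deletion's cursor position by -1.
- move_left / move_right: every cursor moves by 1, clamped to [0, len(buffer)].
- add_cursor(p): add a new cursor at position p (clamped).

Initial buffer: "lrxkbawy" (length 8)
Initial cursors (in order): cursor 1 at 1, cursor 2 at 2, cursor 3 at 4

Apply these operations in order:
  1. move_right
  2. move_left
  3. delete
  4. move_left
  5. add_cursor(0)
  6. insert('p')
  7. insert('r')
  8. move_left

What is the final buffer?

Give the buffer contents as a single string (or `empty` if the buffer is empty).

After op 1 (move_right): buffer="lrxkbawy" (len 8), cursors c1@2 c2@3 c3@5, authorship ........
After op 2 (move_left): buffer="lrxkbawy" (len 8), cursors c1@1 c2@2 c3@4, authorship ........
After op 3 (delete): buffer="xbawy" (len 5), cursors c1@0 c2@0 c3@1, authorship .....
After op 4 (move_left): buffer="xbawy" (len 5), cursors c1@0 c2@0 c3@0, authorship .....
After op 5 (add_cursor(0)): buffer="xbawy" (len 5), cursors c1@0 c2@0 c3@0 c4@0, authorship .....
After op 6 (insert('p')): buffer="ppppxbawy" (len 9), cursors c1@4 c2@4 c3@4 c4@4, authorship 1234.....
After op 7 (insert('r')): buffer="pppprrrrxbawy" (len 13), cursors c1@8 c2@8 c3@8 c4@8, authorship 12341234.....
After op 8 (move_left): buffer="pppprrrrxbawy" (len 13), cursors c1@7 c2@7 c3@7 c4@7, authorship 12341234.....

Answer: pppprrrrxbawy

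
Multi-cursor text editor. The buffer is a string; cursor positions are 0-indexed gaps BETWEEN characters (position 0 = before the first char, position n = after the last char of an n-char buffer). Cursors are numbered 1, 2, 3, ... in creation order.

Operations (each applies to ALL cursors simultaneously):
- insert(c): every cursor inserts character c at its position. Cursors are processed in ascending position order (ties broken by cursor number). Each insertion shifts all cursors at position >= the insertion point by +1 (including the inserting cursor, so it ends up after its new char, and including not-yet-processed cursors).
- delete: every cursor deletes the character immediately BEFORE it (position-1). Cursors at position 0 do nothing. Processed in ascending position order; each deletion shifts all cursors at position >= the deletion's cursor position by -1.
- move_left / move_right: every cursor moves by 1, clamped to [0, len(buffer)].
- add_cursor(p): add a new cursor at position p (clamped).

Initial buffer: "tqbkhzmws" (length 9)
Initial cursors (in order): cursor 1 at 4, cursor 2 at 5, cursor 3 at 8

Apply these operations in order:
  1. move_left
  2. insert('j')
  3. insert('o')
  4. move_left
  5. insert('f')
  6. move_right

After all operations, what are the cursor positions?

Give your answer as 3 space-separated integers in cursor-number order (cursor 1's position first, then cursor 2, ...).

Answer: 6 10 16

Derivation:
After op 1 (move_left): buffer="tqbkhzmws" (len 9), cursors c1@3 c2@4 c3@7, authorship .........
After op 2 (insert('j')): buffer="tqbjkjhzmjws" (len 12), cursors c1@4 c2@6 c3@10, authorship ...1.2...3..
After op 3 (insert('o')): buffer="tqbjokjohzmjows" (len 15), cursors c1@5 c2@8 c3@13, authorship ...11.22...33..
After op 4 (move_left): buffer="tqbjokjohzmjows" (len 15), cursors c1@4 c2@7 c3@12, authorship ...11.22...33..
After op 5 (insert('f')): buffer="tqbjfokjfohzmjfows" (len 18), cursors c1@5 c2@9 c3@15, authorship ...111.222...333..
After op 6 (move_right): buffer="tqbjfokjfohzmjfows" (len 18), cursors c1@6 c2@10 c3@16, authorship ...111.222...333..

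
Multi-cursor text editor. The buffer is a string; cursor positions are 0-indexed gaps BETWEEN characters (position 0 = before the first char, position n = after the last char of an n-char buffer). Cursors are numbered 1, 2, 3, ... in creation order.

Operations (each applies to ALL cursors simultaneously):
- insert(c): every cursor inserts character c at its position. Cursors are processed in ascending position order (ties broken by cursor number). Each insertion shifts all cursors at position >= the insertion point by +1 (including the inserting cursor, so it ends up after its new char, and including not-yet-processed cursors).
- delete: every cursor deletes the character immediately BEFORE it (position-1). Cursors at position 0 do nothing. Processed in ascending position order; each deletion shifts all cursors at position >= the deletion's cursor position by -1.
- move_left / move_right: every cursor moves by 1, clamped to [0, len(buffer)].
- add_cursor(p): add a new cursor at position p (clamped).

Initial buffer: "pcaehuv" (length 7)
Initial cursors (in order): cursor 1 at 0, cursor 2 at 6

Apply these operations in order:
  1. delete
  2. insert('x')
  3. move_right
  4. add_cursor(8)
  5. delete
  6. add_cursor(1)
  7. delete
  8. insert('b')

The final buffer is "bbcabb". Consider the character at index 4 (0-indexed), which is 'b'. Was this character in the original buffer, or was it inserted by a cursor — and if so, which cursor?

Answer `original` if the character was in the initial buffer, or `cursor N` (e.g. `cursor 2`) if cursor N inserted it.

After op 1 (delete): buffer="pcaehv" (len 6), cursors c1@0 c2@5, authorship ......
After op 2 (insert('x')): buffer="xpcaehxv" (len 8), cursors c1@1 c2@7, authorship 1.....2.
After op 3 (move_right): buffer="xpcaehxv" (len 8), cursors c1@2 c2@8, authorship 1.....2.
After op 4 (add_cursor(8)): buffer="xpcaehxv" (len 8), cursors c1@2 c2@8 c3@8, authorship 1.....2.
After op 5 (delete): buffer="xcaeh" (len 5), cursors c1@1 c2@5 c3@5, authorship 1....
After op 6 (add_cursor(1)): buffer="xcaeh" (len 5), cursors c1@1 c4@1 c2@5 c3@5, authorship 1....
After op 7 (delete): buffer="ca" (len 2), cursors c1@0 c4@0 c2@2 c3@2, authorship ..
After op 8 (insert('b')): buffer="bbcabb" (len 6), cursors c1@2 c4@2 c2@6 c3@6, authorship 14..23
Authorship (.=original, N=cursor N): 1 4 . . 2 3
Index 4: author = 2

Answer: cursor 2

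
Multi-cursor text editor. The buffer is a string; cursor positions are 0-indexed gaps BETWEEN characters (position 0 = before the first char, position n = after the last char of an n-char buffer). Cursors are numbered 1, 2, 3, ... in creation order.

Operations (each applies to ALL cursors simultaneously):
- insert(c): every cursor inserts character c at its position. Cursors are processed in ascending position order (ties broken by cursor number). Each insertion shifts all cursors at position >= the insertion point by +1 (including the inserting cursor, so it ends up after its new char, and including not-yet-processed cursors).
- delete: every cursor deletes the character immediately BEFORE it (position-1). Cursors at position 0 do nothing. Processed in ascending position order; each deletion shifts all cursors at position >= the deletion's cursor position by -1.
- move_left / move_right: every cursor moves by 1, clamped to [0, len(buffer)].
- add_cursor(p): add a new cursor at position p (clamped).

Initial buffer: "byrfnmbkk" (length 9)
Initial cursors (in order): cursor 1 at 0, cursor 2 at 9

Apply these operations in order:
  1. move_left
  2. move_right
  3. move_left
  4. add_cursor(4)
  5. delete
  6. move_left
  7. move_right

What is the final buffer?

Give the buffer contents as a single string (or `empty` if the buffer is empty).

After op 1 (move_left): buffer="byrfnmbkk" (len 9), cursors c1@0 c2@8, authorship .........
After op 2 (move_right): buffer="byrfnmbkk" (len 9), cursors c1@1 c2@9, authorship .........
After op 3 (move_left): buffer="byrfnmbkk" (len 9), cursors c1@0 c2@8, authorship .........
After op 4 (add_cursor(4)): buffer="byrfnmbkk" (len 9), cursors c1@0 c3@4 c2@8, authorship .........
After op 5 (delete): buffer="byrnmbk" (len 7), cursors c1@0 c3@3 c2@6, authorship .......
After op 6 (move_left): buffer="byrnmbk" (len 7), cursors c1@0 c3@2 c2@5, authorship .......
After op 7 (move_right): buffer="byrnmbk" (len 7), cursors c1@1 c3@3 c2@6, authorship .......

Answer: byrnmbk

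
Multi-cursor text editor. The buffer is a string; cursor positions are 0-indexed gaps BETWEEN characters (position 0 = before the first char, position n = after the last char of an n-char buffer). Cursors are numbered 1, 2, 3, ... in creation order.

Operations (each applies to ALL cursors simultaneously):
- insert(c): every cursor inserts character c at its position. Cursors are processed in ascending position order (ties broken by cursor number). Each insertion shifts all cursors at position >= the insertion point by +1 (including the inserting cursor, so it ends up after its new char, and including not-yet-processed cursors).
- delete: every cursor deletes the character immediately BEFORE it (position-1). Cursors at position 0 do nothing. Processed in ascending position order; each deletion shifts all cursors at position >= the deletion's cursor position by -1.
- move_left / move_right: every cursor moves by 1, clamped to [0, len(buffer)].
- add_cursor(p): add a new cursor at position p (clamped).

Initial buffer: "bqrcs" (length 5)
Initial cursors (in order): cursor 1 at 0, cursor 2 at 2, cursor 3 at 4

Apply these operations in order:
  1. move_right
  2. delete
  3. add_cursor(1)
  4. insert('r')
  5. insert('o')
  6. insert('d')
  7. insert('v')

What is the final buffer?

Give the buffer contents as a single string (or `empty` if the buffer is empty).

After op 1 (move_right): buffer="bqrcs" (len 5), cursors c1@1 c2@3 c3@5, authorship .....
After op 2 (delete): buffer="qc" (len 2), cursors c1@0 c2@1 c3@2, authorship ..
After op 3 (add_cursor(1)): buffer="qc" (len 2), cursors c1@0 c2@1 c4@1 c3@2, authorship ..
After op 4 (insert('r')): buffer="rqrrcr" (len 6), cursors c1@1 c2@4 c4@4 c3@6, authorship 1.24.3
After op 5 (insert('o')): buffer="roqrroocro" (len 10), cursors c1@2 c2@7 c4@7 c3@10, authorship 11.2424.33
After op 6 (insert('d')): buffer="rodqrrooddcrod" (len 14), cursors c1@3 c2@10 c4@10 c3@14, authorship 111.242424.333
After op 7 (insert('v')): buffer="rodvqrrooddvvcrodv" (len 18), cursors c1@4 c2@13 c4@13 c3@18, authorship 1111.24242424.3333

Answer: rodvqrrooddvvcrodv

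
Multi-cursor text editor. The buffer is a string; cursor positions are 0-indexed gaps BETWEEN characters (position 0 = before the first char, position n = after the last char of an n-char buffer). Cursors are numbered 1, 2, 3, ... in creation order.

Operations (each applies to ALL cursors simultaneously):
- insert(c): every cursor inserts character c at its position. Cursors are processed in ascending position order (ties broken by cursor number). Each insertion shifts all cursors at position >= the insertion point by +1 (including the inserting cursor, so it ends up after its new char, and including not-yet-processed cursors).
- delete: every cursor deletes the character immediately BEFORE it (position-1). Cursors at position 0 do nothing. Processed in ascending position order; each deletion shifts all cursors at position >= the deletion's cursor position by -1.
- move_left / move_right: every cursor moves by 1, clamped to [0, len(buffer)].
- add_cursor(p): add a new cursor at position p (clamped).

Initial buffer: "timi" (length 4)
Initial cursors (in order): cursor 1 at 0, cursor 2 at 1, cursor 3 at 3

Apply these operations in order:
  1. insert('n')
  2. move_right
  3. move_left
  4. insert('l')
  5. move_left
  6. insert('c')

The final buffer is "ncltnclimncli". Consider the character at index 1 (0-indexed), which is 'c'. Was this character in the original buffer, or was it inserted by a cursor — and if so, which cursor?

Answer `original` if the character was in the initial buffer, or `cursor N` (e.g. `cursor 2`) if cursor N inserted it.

After op 1 (insert('n')): buffer="ntnimni" (len 7), cursors c1@1 c2@3 c3@6, authorship 1.2..3.
After op 2 (move_right): buffer="ntnimni" (len 7), cursors c1@2 c2@4 c3@7, authorship 1.2..3.
After op 3 (move_left): buffer="ntnimni" (len 7), cursors c1@1 c2@3 c3@6, authorship 1.2..3.
After op 4 (insert('l')): buffer="nltnlimnli" (len 10), cursors c1@2 c2@5 c3@9, authorship 11.22..33.
After op 5 (move_left): buffer="nltnlimnli" (len 10), cursors c1@1 c2@4 c3@8, authorship 11.22..33.
After op 6 (insert('c')): buffer="ncltnclimncli" (len 13), cursors c1@2 c2@6 c3@11, authorship 111.222..333.
Authorship (.=original, N=cursor N): 1 1 1 . 2 2 2 . . 3 3 3 .
Index 1: author = 1

Answer: cursor 1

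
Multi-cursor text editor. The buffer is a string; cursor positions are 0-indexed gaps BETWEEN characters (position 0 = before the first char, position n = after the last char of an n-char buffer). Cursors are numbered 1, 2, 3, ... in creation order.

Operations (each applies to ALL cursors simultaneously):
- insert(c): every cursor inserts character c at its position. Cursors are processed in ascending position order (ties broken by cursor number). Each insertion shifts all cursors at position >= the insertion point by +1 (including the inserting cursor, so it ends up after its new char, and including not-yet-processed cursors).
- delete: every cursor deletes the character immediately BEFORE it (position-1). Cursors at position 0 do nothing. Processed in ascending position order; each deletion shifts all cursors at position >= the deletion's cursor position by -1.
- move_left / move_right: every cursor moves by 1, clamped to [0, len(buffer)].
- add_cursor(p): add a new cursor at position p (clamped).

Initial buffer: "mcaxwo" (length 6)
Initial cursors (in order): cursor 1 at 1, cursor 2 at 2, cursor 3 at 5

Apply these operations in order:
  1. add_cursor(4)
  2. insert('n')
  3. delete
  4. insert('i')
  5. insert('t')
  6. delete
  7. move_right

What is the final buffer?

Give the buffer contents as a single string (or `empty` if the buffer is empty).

After op 1 (add_cursor(4)): buffer="mcaxwo" (len 6), cursors c1@1 c2@2 c4@4 c3@5, authorship ......
After op 2 (insert('n')): buffer="mncnaxnwno" (len 10), cursors c1@2 c2@4 c4@7 c3@9, authorship .1.2..4.3.
After op 3 (delete): buffer="mcaxwo" (len 6), cursors c1@1 c2@2 c4@4 c3@5, authorship ......
After op 4 (insert('i')): buffer="miciaxiwio" (len 10), cursors c1@2 c2@4 c4@7 c3@9, authorship .1.2..4.3.
After op 5 (insert('t')): buffer="mitcitaxitwito" (len 14), cursors c1@3 c2@6 c4@10 c3@13, authorship .11.22..44.33.
After op 6 (delete): buffer="miciaxiwio" (len 10), cursors c1@2 c2@4 c4@7 c3@9, authorship .1.2..4.3.
After op 7 (move_right): buffer="miciaxiwio" (len 10), cursors c1@3 c2@5 c4@8 c3@10, authorship .1.2..4.3.

Answer: miciaxiwio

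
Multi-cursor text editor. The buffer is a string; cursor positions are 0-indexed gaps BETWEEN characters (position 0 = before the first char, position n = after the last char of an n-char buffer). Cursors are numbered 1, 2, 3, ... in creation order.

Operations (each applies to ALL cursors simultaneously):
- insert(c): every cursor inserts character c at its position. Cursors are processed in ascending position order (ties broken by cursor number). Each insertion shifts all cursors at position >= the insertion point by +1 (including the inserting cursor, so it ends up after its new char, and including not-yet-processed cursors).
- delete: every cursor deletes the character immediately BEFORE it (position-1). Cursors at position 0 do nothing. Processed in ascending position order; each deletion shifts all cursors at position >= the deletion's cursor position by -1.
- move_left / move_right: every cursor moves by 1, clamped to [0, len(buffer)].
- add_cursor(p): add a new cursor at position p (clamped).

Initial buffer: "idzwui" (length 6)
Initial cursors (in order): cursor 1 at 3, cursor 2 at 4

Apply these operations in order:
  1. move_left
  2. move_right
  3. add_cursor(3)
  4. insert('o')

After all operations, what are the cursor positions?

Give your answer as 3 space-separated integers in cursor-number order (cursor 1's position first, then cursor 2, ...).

Answer: 5 7 5

Derivation:
After op 1 (move_left): buffer="idzwui" (len 6), cursors c1@2 c2@3, authorship ......
After op 2 (move_right): buffer="idzwui" (len 6), cursors c1@3 c2@4, authorship ......
After op 3 (add_cursor(3)): buffer="idzwui" (len 6), cursors c1@3 c3@3 c2@4, authorship ......
After op 4 (insert('o')): buffer="idzoowoui" (len 9), cursors c1@5 c3@5 c2@7, authorship ...13.2..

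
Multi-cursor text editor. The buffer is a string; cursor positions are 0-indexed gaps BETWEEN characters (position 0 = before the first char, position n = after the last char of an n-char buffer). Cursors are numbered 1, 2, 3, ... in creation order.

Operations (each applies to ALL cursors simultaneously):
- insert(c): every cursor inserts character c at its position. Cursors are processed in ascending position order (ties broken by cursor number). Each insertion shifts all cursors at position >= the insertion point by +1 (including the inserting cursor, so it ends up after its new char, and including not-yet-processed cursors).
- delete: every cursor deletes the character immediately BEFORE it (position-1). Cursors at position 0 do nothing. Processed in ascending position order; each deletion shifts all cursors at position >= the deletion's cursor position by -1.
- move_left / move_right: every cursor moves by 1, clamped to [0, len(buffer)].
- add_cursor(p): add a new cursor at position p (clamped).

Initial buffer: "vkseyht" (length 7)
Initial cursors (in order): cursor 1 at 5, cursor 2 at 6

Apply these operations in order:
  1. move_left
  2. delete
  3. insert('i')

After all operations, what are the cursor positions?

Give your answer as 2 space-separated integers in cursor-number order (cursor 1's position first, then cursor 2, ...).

After op 1 (move_left): buffer="vkseyht" (len 7), cursors c1@4 c2@5, authorship .......
After op 2 (delete): buffer="vksht" (len 5), cursors c1@3 c2@3, authorship .....
After op 3 (insert('i')): buffer="vksiiht" (len 7), cursors c1@5 c2@5, authorship ...12..

Answer: 5 5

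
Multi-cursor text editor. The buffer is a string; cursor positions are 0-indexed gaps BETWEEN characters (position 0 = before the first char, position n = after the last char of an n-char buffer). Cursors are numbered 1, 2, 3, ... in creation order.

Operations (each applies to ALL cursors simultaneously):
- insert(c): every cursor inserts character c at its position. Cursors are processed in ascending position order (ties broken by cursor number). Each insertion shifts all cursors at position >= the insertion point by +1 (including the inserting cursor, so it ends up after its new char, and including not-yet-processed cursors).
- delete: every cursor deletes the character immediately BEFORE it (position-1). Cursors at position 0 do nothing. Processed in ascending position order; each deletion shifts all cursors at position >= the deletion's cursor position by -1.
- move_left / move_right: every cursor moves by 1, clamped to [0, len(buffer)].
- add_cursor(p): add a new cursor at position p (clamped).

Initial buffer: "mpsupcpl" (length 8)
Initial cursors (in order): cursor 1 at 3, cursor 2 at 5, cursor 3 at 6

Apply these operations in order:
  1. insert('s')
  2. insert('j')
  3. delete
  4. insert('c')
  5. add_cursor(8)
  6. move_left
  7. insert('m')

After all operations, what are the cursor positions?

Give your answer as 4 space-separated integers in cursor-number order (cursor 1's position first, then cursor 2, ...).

After op 1 (insert('s')): buffer="mpssupscspl" (len 11), cursors c1@4 c2@7 c3@9, authorship ...1..2.3..
After op 2 (insert('j')): buffer="mpssjupsjcsjpl" (len 14), cursors c1@5 c2@9 c3@12, authorship ...11..22.33..
After op 3 (delete): buffer="mpssupscspl" (len 11), cursors c1@4 c2@7 c3@9, authorship ...1..2.3..
After op 4 (insert('c')): buffer="mpsscupsccscpl" (len 14), cursors c1@5 c2@9 c3@12, authorship ...11..22.33..
After op 5 (add_cursor(8)): buffer="mpsscupsccscpl" (len 14), cursors c1@5 c4@8 c2@9 c3@12, authorship ...11..22.33..
After op 6 (move_left): buffer="mpsscupsccscpl" (len 14), cursors c1@4 c4@7 c2@8 c3@11, authorship ...11..22.33..
After op 7 (insert('m')): buffer="mpssmcupmsmccsmcpl" (len 18), cursors c1@5 c4@9 c2@11 c3@15, authorship ...111..4222.333..

Answer: 5 11 15 9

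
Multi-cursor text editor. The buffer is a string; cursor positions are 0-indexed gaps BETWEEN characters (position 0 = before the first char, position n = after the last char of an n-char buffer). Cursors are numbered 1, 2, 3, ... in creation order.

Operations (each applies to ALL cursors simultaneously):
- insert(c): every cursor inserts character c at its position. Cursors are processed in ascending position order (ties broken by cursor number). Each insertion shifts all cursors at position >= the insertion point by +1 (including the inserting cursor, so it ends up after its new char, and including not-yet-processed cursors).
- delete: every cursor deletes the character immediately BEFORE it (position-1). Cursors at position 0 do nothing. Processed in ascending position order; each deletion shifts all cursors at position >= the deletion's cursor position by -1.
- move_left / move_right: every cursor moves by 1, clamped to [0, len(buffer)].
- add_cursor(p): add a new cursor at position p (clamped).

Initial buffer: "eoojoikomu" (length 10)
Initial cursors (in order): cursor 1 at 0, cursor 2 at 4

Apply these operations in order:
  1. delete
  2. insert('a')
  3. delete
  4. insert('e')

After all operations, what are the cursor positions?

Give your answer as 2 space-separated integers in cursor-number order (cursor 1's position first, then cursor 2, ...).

After op 1 (delete): buffer="eoooikomu" (len 9), cursors c1@0 c2@3, authorship .........
After op 2 (insert('a')): buffer="aeooaoikomu" (len 11), cursors c1@1 c2@5, authorship 1...2......
After op 3 (delete): buffer="eoooikomu" (len 9), cursors c1@0 c2@3, authorship .........
After op 4 (insert('e')): buffer="eeooeoikomu" (len 11), cursors c1@1 c2@5, authorship 1...2......

Answer: 1 5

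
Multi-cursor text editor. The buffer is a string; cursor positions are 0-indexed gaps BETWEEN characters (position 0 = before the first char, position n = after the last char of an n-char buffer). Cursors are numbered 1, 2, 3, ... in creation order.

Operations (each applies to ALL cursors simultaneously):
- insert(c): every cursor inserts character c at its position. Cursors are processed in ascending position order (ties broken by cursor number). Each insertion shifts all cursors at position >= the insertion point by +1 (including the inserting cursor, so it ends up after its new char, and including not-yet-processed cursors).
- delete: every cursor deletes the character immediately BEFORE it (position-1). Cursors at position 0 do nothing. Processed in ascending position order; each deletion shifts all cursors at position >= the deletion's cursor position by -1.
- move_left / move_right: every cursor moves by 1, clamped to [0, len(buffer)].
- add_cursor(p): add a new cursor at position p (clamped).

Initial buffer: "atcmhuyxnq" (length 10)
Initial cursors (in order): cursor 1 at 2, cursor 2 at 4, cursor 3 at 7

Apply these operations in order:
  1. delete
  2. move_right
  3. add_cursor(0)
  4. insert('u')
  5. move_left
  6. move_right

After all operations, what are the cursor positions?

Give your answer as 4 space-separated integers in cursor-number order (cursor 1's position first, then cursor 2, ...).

After op 1 (delete): buffer="achuxnq" (len 7), cursors c1@1 c2@2 c3@4, authorship .......
After op 2 (move_right): buffer="achuxnq" (len 7), cursors c1@2 c2@3 c3@5, authorship .......
After op 3 (add_cursor(0)): buffer="achuxnq" (len 7), cursors c4@0 c1@2 c2@3 c3@5, authorship .......
After op 4 (insert('u')): buffer="uacuhuuxunq" (len 11), cursors c4@1 c1@4 c2@6 c3@9, authorship 4..1.2..3..
After op 5 (move_left): buffer="uacuhuuxunq" (len 11), cursors c4@0 c1@3 c2@5 c3@8, authorship 4..1.2..3..
After op 6 (move_right): buffer="uacuhuuxunq" (len 11), cursors c4@1 c1@4 c2@6 c3@9, authorship 4..1.2..3..

Answer: 4 6 9 1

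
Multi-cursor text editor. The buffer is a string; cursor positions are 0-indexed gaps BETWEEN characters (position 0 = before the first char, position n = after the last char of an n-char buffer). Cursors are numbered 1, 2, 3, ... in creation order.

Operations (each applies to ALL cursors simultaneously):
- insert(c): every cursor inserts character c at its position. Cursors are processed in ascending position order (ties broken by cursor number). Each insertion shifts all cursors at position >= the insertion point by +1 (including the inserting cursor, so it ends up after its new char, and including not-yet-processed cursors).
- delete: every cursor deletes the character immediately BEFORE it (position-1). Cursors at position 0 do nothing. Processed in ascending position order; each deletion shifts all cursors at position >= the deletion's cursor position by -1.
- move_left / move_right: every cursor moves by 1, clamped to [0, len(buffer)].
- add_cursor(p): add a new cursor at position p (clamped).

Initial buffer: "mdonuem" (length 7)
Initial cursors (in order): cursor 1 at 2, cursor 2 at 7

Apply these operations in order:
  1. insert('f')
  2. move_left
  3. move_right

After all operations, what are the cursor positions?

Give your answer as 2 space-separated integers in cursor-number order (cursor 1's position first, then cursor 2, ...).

Answer: 3 9

Derivation:
After op 1 (insert('f')): buffer="mdfonuemf" (len 9), cursors c1@3 c2@9, authorship ..1.....2
After op 2 (move_left): buffer="mdfonuemf" (len 9), cursors c1@2 c2@8, authorship ..1.....2
After op 3 (move_right): buffer="mdfonuemf" (len 9), cursors c1@3 c2@9, authorship ..1.....2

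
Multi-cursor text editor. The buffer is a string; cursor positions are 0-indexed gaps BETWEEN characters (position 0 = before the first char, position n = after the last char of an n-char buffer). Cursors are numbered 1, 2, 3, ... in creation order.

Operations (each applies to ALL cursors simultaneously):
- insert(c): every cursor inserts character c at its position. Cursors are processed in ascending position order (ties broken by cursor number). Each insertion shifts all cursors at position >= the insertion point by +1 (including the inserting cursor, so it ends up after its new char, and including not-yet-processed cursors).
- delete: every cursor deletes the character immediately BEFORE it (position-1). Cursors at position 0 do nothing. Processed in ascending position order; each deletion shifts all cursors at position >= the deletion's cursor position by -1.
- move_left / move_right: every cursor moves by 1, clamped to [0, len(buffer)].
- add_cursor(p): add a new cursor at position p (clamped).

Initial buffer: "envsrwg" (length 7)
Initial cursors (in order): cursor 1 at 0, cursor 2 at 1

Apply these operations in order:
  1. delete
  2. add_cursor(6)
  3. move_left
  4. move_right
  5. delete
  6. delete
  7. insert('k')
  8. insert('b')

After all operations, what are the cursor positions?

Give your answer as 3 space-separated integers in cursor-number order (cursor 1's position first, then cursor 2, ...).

After op 1 (delete): buffer="nvsrwg" (len 6), cursors c1@0 c2@0, authorship ......
After op 2 (add_cursor(6)): buffer="nvsrwg" (len 6), cursors c1@0 c2@0 c3@6, authorship ......
After op 3 (move_left): buffer="nvsrwg" (len 6), cursors c1@0 c2@0 c3@5, authorship ......
After op 4 (move_right): buffer="nvsrwg" (len 6), cursors c1@1 c2@1 c3@6, authorship ......
After op 5 (delete): buffer="vsrw" (len 4), cursors c1@0 c2@0 c3@4, authorship ....
After op 6 (delete): buffer="vsr" (len 3), cursors c1@0 c2@0 c3@3, authorship ...
After op 7 (insert('k')): buffer="kkvsrk" (len 6), cursors c1@2 c2@2 c3@6, authorship 12...3
After op 8 (insert('b')): buffer="kkbbvsrkb" (len 9), cursors c1@4 c2@4 c3@9, authorship 1212...33

Answer: 4 4 9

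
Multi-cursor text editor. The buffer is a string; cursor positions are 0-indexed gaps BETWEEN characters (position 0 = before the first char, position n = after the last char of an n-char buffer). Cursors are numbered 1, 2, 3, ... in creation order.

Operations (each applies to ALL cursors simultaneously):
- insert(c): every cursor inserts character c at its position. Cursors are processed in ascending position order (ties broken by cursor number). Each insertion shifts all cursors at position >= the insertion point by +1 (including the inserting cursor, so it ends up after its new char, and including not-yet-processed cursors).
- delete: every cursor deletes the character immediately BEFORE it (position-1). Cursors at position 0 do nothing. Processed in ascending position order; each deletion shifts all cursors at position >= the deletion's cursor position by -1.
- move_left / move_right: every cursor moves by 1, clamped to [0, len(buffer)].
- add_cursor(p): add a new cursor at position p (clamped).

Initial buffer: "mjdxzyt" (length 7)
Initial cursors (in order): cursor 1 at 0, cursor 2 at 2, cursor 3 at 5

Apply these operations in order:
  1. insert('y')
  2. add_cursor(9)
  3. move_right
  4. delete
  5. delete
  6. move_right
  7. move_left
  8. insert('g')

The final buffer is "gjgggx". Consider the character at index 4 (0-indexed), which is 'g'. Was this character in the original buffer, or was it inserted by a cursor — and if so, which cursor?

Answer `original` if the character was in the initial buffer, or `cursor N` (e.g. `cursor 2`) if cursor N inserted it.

After op 1 (insert('y')): buffer="ymjydxzyyt" (len 10), cursors c1@1 c2@4 c3@8, authorship 1..2...3..
After op 2 (add_cursor(9)): buffer="ymjydxzyyt" (len 10), cursors c1@1 c2@4 c3@8 c4@9, authorship 1..2...3..
After op 3 (move_right): buffer="ymjydxzyyt" (len 10), cursors c1@2 c2@5 c3@9 c4@10, authorship 1..2...3..
After op 4 (delete): buffer="yjyxzy" (len 6), cursors c1@1 c2@3 c3@6 c4@6, authorship 1.2..3
After op 5 (delete): buffer="jx" (len 2), cursors c1@0 c2@1 c3@2 c4@2, authorship ..
After op 6 (move_right): buffer="jx" (len 2), cursors c1@1 c2@2 c3@2 c4@2, authorship ..
After op 7 (move_left): buffer="jx" (len 2), cursors c1@0 c2@1 c3@1 c4@1, authorship ..
After op 8 (insert('g')): buffer="gjgggx" (len 6), cursors c1@1 c2@5 c3@5 c4@5, authorship 1.234.
Authorship (.=original, N=cursor N): 1 . 2 3 4 .
Index 4: author = 4

Answer: cursor 4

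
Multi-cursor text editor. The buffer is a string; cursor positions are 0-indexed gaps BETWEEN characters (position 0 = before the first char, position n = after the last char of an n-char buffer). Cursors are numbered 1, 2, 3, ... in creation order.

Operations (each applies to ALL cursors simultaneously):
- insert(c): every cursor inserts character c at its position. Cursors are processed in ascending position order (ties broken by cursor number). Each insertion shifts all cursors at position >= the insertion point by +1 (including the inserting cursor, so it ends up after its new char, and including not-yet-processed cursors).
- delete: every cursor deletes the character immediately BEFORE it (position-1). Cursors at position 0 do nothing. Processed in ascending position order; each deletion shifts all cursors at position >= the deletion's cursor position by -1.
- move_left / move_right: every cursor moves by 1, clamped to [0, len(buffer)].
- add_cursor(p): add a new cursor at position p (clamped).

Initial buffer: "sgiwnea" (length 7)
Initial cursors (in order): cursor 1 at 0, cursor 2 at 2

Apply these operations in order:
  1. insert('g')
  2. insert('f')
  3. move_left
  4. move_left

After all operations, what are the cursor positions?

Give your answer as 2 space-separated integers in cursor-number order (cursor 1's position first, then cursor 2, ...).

After op 1 (insert('g')): buffer="gsggiwnea" (len 9), cursors c1@1 c2@4, authorship 1..2.....
After op 2 (insert('f')): buffer="gfsggfiwnea" (len 11), cursors c1@2 c2@6, authorship 11..22.....
After op 3 (move_left): buffer="gfsggfiwnea" (len 11), cursors c1@1 c2@5, authorship 11..22.....
After op 4 (move_left): buffer="gfsggfiwnea" (len 11), cursors c1@0 c2@4, authorship 11..22.....

Answer: 0 4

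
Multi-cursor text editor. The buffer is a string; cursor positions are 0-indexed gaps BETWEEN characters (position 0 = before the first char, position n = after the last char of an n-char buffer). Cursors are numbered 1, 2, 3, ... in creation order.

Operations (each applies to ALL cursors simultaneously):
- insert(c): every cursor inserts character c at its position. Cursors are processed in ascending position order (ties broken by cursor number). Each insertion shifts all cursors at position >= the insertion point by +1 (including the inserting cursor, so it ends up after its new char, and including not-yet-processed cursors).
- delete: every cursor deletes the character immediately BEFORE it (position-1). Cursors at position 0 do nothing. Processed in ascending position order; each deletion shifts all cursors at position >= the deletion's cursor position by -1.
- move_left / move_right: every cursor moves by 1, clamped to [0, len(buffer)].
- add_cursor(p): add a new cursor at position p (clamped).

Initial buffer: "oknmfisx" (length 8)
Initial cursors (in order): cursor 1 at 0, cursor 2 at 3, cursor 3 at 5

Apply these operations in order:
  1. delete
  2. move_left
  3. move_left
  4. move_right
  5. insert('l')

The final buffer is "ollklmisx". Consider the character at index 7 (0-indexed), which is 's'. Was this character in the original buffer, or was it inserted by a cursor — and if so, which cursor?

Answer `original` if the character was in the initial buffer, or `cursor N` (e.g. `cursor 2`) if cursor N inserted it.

Answer: original

Derivation:
After op 1 (delete): buffer="okmisx" (len 6), cursors c1@0 c2@2 c3@3, authorship ......
After op 2 (move_left): buffer="okmisx" (len 6), cursors c1@0 c2@1 c3@2, authorship ......
After op 3 (move_left): buffer="okmisx" (len 6), cursors c1@0 c2@0 c3@1, authorship ......
After op 4 (move_right): buffer="okmisx" (len 6), cursors c1@1 c2@1 c3@2, authorship ......
After op 5 (insert('l')): buffer="ollklmisx" (len 9), cursors c1@3 c2@3 c3@5, authorship .12.3....
Authorship (.=original, N=cursor N): . 1 2 . 3 . . . .
Index 7: author = original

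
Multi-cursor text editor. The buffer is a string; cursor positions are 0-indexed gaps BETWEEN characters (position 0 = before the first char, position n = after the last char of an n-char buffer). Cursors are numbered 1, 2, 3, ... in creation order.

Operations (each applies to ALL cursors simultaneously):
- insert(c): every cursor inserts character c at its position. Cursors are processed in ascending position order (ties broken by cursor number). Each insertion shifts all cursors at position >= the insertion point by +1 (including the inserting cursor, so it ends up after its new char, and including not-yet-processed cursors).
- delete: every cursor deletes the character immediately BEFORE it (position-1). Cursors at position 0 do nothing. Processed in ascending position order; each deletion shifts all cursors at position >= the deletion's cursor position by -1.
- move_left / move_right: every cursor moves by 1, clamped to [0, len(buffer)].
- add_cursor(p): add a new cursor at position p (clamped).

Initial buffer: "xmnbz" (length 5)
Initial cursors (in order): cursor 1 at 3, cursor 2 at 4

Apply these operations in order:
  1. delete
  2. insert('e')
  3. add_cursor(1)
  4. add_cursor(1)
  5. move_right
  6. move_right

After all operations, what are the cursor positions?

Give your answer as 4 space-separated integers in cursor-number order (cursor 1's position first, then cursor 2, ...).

After op 1 (delete): buffer="xmz" (len 3), cursors c1@2 c2@2, authorship ...
After op 2 (insert('e')): buffer="xmeez" (len 5), cursors c1@4 c2@4, authorship ..12.
After op 3 (add_cursor(1)): buffer="xmeez" (len 5), cursors c3@1 c1@4 c2@4, authorship ..12.
After op 4 (add_cursor(1)): buffer="xmeez" (len 5), cursors c3@1 c4@1 c1@4 c2@4, authorship ..12.
After op 5 (move_right): buffer="xmeez" (len 5), cursors c3@2 c4@2 c1@5 c2@5, authorship ..12.
After op 6 (move_right): buffer="xmeez" (len 5), cursors c3@3 c4@3 c1@5 c2@5, authorship ..12.

Answer: 5 5 3 3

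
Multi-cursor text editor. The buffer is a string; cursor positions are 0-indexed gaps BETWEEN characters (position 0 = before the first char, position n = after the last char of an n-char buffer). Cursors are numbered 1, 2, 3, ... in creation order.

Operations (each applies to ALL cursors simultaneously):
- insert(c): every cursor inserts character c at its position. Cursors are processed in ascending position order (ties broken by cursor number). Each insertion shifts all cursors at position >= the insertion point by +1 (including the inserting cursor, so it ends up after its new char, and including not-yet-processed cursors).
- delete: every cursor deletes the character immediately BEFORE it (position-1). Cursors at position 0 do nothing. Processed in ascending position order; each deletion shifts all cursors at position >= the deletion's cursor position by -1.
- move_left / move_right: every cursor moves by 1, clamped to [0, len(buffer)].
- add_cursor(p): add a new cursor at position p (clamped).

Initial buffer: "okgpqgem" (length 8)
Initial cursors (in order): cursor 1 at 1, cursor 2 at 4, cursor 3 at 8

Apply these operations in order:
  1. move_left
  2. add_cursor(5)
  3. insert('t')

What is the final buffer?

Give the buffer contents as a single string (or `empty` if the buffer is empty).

After op 1 (move_left): buffer="okgpqgem" (len 8), cursors c1@0 c2@3 c3@7, authorship ........
After op 2 (add_cursor(5)): buffer="okgpqgem" (len 8), cursors c1@0 c2@3 c4@5 c3@7, authorship ........
After op 3 (insert('t')): buffer="tokgtpqtgetm" (len 12), cursors c1@1 c2@5 c4@8 c3@11, authorship 1...2..4..3.

Answer: tokgtpqtgetm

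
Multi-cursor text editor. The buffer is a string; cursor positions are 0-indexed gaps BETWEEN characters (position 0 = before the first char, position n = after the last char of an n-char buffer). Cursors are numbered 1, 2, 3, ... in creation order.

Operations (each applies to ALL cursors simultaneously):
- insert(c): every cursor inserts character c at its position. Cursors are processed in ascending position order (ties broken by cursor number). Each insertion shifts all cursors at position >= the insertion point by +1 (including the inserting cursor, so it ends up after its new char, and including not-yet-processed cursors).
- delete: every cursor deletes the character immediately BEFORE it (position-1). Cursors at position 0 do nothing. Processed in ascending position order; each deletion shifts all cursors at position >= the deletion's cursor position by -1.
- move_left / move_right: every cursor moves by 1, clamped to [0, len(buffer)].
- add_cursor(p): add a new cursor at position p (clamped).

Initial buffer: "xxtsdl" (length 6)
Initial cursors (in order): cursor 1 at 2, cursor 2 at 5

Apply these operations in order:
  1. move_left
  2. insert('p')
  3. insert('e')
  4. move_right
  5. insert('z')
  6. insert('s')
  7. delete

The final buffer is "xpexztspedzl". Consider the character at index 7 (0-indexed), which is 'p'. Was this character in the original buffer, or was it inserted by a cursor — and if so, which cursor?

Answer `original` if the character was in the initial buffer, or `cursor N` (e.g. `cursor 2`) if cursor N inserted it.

Answer: cursor 2

Derivation:
After op 1 (move_left): buffer="xxtsdl" (len 6), cursors c1@1 c2@4, authorship ......
After op 2 (insert('p')): buffer="xpxtspdl" (len 8), cursors c1@2 c2@6, authorship .1...2..
After op 3 (insert('e')): buffer="xpextspedl" (len 10), cursors c1@3 c2@8, authorship .11...22..
After op 4 (move_right): buffer="xpextspedl" (len 10), cursors c1@4 c2@9, authorship .11...22..
After op 5 (insert('z')): buffer="xpexztspedzl" (len 12), cursors c1@5 c2@11, authorship .11.1..22.2.
After op 6 (insert('s')): buffer="xpexzstspedzsl" (len 14), cursors c1@6 c2@13, authorship .11.11..22.22.
After op 7 (delete): buffer="xpexztspedzl" (len 12), cursors c1@5 c2@11, authorship .11.1..22.2.
Authorship (.=original, N=cursor N): . 1 1 . 1 . . 2 2 . 2 .
Index 7: author = 2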